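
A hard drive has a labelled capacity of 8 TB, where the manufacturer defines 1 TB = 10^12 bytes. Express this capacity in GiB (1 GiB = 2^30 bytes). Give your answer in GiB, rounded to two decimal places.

7,450.58 GiB

8 TB = 8 × 10^12 bytes = 8,000,000,000,000 bytes
1 GiB = 1,073,741,824 bytes
8,000,000,000,000 / 1,073,741,824 = 7,450.58 GiB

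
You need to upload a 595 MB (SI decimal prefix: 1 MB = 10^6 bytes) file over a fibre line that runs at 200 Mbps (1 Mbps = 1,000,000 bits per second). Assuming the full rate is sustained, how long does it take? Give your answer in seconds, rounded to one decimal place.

23.8 seconds

595 MB = 595,000,000 bytes = 4,760,000,000 bits
200 Mbps = 200,000,000 bits/s
time = 4,760,000,000 / 200,000,000 = 23.8 s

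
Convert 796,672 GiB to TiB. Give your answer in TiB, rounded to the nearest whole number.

796,672 GiB × 1,073,741,824 bytes/GiB = 855,420,046,409,728 bytes
1 TiB = 1,099,511,627,776 bytes
855,420,046,409,728 / 1,099,511,627,776 = 778 TiB

778 TiB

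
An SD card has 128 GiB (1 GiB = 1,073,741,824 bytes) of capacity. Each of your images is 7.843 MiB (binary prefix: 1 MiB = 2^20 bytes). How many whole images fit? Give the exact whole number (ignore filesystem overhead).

Capacity: 128 GiB = 137,438,953,472 bytes
Per item: 7.843 MiB = 8,223,981.568 bytes
⌊137,438,953,472 / 8,223,981.568⌋ = 16,711

16,711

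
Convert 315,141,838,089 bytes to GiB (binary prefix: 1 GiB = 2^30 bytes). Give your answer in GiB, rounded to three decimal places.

315,141,838,089 bytes given.
1 GiB = 1,073,741,824 bytes
315,141,838,089 / 1,073,741,824 = 293.499 GiB

293.499 GiB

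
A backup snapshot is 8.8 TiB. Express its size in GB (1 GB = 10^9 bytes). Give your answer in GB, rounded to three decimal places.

9,675.702 GB

8.8 TiB = 8.8 × 2^40 bytes = 9,675,702,324,428.8 bytes
1 GB = 1,000,000,000 bytes
9,675,702,324,428.8 / 1,000,000,000 = 9,675.702 GB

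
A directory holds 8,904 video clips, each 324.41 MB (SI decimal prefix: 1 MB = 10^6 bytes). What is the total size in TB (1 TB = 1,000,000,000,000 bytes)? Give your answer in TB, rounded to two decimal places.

2.89 TB

Total = 8,904 × 324.41 MB = 2888546.64 MB
= 2888546.64 × 1,000,000 bytes = 2,888,546,640,000 bytes
1 TB = 1,000,000,000,000 bytes
2,888,546,640,000 / 1,000,000,000,000 = 2.89 TB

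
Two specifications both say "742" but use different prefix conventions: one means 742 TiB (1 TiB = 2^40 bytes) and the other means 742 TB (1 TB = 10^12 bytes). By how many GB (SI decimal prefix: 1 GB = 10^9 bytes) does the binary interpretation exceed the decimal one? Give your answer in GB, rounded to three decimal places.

742 TiB = 742 × 1,099,511,627,776 = 815,837,627,809,792 bytes
742 TB = 742 × 1,000,000,000,000 = 742,000,000,000,000 bytes
difference = 73,837,627,809,792 bytes
73,837,627,809,792 / 1,000,000,000 = 73,837.628 GB

73,837.628 GB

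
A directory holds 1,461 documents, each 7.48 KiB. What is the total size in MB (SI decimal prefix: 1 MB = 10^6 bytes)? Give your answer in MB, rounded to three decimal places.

11.191 MB

Total = 1,461 × 7.48 KiB = 10928.28 KiB
= 10928.28 × 1,024 bytes = 11,190,558.72 bytes
1 MB = 1,000,000 bytes
11,190,558.72 / 1,000,000 = 11.191 MB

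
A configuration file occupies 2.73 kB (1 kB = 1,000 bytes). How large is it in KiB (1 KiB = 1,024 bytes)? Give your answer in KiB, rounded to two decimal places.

2.73 kB = 2.73 × 10^3 bytes = 2,730 bytes
1 KiB = 2^10 bytes = 1,024 bytes
2,730 / 1,024 = 2.67 KiB

2.67 KiB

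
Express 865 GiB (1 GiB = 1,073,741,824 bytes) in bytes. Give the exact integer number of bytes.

865 × 1,073,741,824 = 928,786,677,760 bytes  (1 GiB = 2^30 bytes)

928,786,677,760 bytes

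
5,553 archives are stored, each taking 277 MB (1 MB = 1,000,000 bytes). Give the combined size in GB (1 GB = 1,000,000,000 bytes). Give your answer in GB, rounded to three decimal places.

1,538.181 GB

Total = 5,553 × 277 MB = 1,538,181 MB
= 1,538,181 × 1,000,000 bytes = 1,538,181,000,000 bytes
1 GB = 1,000,000,000 bytes
1,538,181,000,000 / 1,000,000,000 = 1,538.181 GB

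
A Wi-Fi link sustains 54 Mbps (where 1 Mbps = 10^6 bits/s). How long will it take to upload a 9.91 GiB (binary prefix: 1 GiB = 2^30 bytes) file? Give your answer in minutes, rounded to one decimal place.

26.3 minutes

9.91 GiB = 10,640,781,475.84 bytes = 85,126,251,806.72 bits
54 Mbps = 54,000,000 bits/s
time = 85,126,251,806.72 / 54,000,000 = 1,576.41 s
1,576.41 s / 60 = 26.3 minutes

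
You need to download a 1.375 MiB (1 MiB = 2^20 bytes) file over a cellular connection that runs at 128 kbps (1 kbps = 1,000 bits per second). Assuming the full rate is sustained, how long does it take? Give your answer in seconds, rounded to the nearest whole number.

90 seconds

1.375 MiB = 1,441,792 bytes = 11,534,336 bits
128 kbps = 128,000 bits/s
time = 11,534,336 / 128,000 = 90 s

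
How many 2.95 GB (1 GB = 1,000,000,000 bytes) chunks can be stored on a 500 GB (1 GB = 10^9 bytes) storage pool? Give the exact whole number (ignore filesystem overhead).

Capacity: 500 GB = 500,000,000,000 bytes
Per item: 2.95 GB = 2,950,000,000 bytes
⌊500,000,000,000 / 2,950,000,000⌋ = 169

169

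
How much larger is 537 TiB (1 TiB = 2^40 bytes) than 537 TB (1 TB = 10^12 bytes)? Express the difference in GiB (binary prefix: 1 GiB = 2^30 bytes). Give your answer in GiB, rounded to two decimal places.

49,767.78 GiB

537 TiB = 537 × 1,099,511,627,776 = 590,437,744,115,712 bytes
537 TB = 537 × 1,000,000,000,000 = 537,000,000,000,000 bytes
difference = 53,437,744,115,712 bytes
53,437,744,115,712 / 1,073,741,824 = 49,767.78 GiB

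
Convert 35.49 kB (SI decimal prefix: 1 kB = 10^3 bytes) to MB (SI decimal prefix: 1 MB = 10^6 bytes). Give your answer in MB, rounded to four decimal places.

35.49 kB × 1,000 bytes/kB = 35,490 bytes
1 MB = 10^6 bytes = 1,000,000 bytes
35,490 / 1,000,000 = 0.0355 MB

0.0355 MB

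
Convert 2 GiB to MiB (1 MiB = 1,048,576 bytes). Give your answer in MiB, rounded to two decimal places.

2,048.00 MiB

2 GiB × 1,073,741,824 bytes/GiB = 2,147,483,648 bytes
1 MiB = 1,048,576 bytes
2,147,483,648 / 1,048,576 = 2,048.00 MiB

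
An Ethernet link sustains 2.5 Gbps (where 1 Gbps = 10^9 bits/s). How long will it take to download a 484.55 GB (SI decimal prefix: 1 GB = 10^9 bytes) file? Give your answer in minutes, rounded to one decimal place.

484.55 GB = 484,550,000,000 bytes = 3,876,400,000,000 bits
2.5 Gbps = 2,500,000,000 bits/s
time = 3,876,400,000,000 / 2,500,000,000 = 1,550.56 s
1,550.56 s / 60 = 25.8 minutes

25.8 minutes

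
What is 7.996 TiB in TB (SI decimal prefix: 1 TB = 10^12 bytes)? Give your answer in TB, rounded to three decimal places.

8.792 TB

7.996 TiB × 1,099,511,627,776 bytes/TiB = 8,791,694,975,696.896 bytes
1 TB = 10^12 bytes = 1,000,000,000,000 bytes
8,791,694,975,696.896 / 1,000,000,000,000 = 8.792 TB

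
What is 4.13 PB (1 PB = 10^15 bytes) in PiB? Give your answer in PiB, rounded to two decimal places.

3.67 PiB

4.13 PB × 1,000,000,000,000,000 bytes/PB = 4,130,000,000,000,000 bytes
1 PiB = 2^50 bytes = 1,125,899,906,842,624 bytes
4,130,000,000,000,000 / 1,125,899,906,842,624 = 3.67 PiB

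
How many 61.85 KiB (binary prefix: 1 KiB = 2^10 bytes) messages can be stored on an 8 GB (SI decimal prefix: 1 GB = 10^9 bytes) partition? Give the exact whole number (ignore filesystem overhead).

126,313

Capacity: 8 GB = 8,000,000,000 bytes
Per item: 61.85 KiB = 63,334.4 bytes
⌊8,000,000,000 / 63,334.4⌋ = 126,313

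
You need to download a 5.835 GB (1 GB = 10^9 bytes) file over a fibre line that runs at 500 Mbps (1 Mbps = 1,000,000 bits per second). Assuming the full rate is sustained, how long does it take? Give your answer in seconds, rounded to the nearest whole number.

5.835 GB = 5,835,000,000 bytes = 46,680,000,000 bits
500 Mbps = 500,000,000 bits/s
time = 46,680,000,000 / 500,000,000 = 93 s

93 seconds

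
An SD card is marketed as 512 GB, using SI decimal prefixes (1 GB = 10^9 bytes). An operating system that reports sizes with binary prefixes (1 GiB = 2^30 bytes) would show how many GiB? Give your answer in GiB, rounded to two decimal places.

512 GB = 512 × 10^9 bytes = 512,000,000,000 bytes
1 GiB = 1,073,741,824 bytes
512,000,000,000 / 1,073,741,824 = 476.84 GiB

476.84 GiB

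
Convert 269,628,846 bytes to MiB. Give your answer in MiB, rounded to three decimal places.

269,628,846 bytes given.
1 MiB = 1,048,576 bytes
269,628,846 / 1,048,576 = 257.138 MiB

257.138 MiB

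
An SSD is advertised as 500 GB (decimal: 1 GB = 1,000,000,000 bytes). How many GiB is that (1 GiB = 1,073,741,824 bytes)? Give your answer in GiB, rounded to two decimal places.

465.66 GiB

500 GB × 1,000,000,000 bytes/GB = 500,000,000,000 bytes
1 GiB = 1,073,741,824 bytes
500,000,000,000 / 1,073,741,824 = 465.66 GiB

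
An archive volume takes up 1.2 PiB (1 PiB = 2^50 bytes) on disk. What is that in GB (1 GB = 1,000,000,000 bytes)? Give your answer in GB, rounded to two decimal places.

1.2 PiB × 1,125,899,906,842,624 bytes/PiB = 1,351,079,888,211,148.8 bytes
1 GB = 10^9 bytes = 1,000,000,000 bytes
1,351,079,888,211,148.8 / 1,000,000,000 = 1,351,079.89 GB

1,351,079.89 GB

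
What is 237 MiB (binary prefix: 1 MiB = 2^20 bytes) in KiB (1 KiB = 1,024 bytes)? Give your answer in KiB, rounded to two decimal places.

237 MiB = 237 × 2^20 bytes = 248,512,512 bytes
1 KiB = 2^10 bytes = 1,024 bytes
248,512,512 / 1,024 = 242,688.00 KiB

242,688.00 KiB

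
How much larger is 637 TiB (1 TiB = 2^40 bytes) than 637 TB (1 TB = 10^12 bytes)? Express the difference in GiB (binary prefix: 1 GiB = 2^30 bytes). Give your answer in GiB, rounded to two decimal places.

637 TiB = 637 × 1,099,511,627,776 = 700,388,906,893,312 bytes
637 TB = 637 × 1,000,000,000,000 = 637,000,000,000,000 bytes
difference = 63,388,906,893,312 bytes
63,388,906,893,312 / 1,073,741,824 = 59,035.52 GiB

59,035.52 GiB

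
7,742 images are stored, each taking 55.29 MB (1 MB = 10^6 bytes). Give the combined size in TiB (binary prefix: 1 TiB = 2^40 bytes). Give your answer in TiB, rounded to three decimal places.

0.389 TiB

Total = 7,742 × 55.29 MB = 428055.18 MB
= 428055.18 × 1,000,000 bytes = 428,055,180,000 bytes
1 TiB = 1,099,511,627,776 bytes
428,055,180,000 / 1,099,511,627,776 = 0.389 TiB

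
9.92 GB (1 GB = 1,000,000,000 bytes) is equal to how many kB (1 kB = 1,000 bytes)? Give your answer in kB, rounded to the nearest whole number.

9.92 GB × 1,000,000,000 bytes/GB = 9,920,000,000 bytes
1 kB = 1,000 bytes
9,920,000,000 / 1,000 = 9,920,000 kB

9,920,000 kB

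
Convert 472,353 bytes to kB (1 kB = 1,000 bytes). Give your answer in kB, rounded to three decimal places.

472.353 kB

472,353 bytes given.
1 kB = 1,000 bytes
472,353 / 1,000 = 472.353 kB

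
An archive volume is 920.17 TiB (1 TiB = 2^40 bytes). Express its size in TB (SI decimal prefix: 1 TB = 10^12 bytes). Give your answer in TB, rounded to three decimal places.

1,011.738 TB

920.17 TiB × 1,099,511,627,776 bytes/TiB = 1,011,737,614,530,641.92 bytes
1 TB = 10^12 bytes = 1,000,000,000,000 bytes
1,011,737,614,530,641.92 / 1,000,000,000,000 = 1,011.738 TB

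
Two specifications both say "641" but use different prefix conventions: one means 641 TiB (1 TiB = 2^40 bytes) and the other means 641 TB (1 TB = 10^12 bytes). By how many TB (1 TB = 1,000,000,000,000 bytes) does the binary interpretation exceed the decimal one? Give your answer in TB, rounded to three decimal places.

641 TiB = 641 × 1,099,511,627,776 = 704,786,953,404,416 bytes
641 TB = 641 × 1,000,000,000,000 = 641,000,000,000,000 bytes
difference = 63,786,953,404,416 bytes
63,786,953,404,416 / 1,000,000,000,000 = 63.787 TB

63.787 TB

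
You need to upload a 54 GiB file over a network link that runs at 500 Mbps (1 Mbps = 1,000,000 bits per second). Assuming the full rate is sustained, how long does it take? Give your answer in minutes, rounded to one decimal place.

54 GiB = 57,982,058,496 bytes = 463,856,467,968 bits
500 Mbps = 500,000,000 bits/s
time = 463,856,467,968 / 500,000,000 = 927.71 s
927.71 s / 60 = 15.5 minutes

15.5 minutes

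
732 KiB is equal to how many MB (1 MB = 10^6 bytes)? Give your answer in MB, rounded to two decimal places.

0.75 MB

732 KiB = 732 × 2^10 bytes = 749,568 bytes
1 MB = 10^6 bytes = 1,000,000 bytes
749,568 / 1,000,000 = 0.75 MB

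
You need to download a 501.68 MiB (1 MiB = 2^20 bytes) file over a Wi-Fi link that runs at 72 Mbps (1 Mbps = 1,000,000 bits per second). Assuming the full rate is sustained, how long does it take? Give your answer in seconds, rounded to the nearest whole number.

58 seconds

501.68 MiB = 526,049,607.68 bytes = 4,208,396,861.44 bits
72 Mbps = 72,000,000 bits/s
time = 4,208,396,861.44 / 72,000,000 = 58 s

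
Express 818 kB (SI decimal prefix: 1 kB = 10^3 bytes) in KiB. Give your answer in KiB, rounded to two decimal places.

818 kB × 1,000 bytes/kB = 818,000 bytes
1 KiB = 2^10 bytes = 1,024 bytes
818,000 / 1,024 = 798.83 KiB

798.83 KiB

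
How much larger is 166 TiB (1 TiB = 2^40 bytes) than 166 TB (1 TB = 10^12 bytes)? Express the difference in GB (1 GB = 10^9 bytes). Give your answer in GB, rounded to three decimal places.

166 TiB = 166 × 1,099,511,627,776 = 182,518,930,210,816 bytes
166 TB = 166 × 1,000,000,000,000 = 166,000,000,000,000 bytes
difference = 16,518,930,210,816 bytes
16,518,930,210,816 / 1,000,000,000 = 16,518.930 GB

16,518.930 GB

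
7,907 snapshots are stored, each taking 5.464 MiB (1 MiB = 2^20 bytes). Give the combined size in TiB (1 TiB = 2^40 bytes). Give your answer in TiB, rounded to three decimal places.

0.041 TiB

Total = 7,907 × 5.464 MiB = 43203.848 MiB
= 43203.848 × 1,048,576 bytes = 45,302,518,120.448 bytes
1 TiB = 1,099,511,627,776 bytes
45,302,518,120.448 / 1,099,511,627,776 = 0.041 TiB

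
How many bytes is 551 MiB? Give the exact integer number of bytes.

577,765,376 bytes

551 × 1,048,576 = 577,765,376 bytes  (1 MiB = 2^20 bytes)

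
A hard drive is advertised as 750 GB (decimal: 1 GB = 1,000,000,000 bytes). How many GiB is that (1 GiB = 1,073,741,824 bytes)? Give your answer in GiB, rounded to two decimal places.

750 GB = 750 × 10^9 bytes = 750,000,000,000 bytes
1 GiB = 1,073,741,824 bytes
750,000,000,000 / 1,073,741,824 = 698.49 GiB

698.49 GiB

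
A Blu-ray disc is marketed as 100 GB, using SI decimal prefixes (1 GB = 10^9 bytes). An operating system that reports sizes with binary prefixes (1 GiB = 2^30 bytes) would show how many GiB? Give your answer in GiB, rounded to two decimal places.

93.13 GiB

100 GB × 1,000,000,000 bytes/GB = 100,000,000,000 bytes
1 GiB = 1,073,741,824 bytes
100,000,000,000 / 1,073,741,824 = 93.13 GiB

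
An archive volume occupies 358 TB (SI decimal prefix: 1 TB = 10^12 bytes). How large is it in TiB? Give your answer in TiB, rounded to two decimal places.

325.60 TiB

358 TB × 1,000,000,000,000 bytes/TB = 358,000,000,000,000 bytes
1 TiB = 2^40 bytes = 1,099,511,627,776 bytes
358,000,000,000,000 / 1,099,511,627,776 = 325.60 TiB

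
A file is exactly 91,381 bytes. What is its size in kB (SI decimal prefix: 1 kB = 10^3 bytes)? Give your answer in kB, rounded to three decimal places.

91,381 bytes given.
1 kB = 1,000 bytes
91,381 / 1,000 = 91.381 kB

91.381 kB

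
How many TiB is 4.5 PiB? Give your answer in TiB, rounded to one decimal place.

4,608.0 TiB

4.5 PiB = 4.5 × 2^50 bytes = 5,066,549,580,791,808 bytes
1 TiB = 2^40 bytes = 1,099,511,627,776 bytes
5,066,549,580,791,808 / 1,099,511,627,776 = 4,608.0 TiB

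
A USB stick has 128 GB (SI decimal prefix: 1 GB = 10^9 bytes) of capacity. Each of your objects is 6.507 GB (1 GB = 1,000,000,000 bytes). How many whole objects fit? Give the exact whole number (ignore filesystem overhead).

Capacity: 128 GB = 128,000,000,000 bytes
Per item: 6.507 GB = 6,507,000,000 bytes
⌊128,000,000,000 / 6,507,000,000⌋ = 19

19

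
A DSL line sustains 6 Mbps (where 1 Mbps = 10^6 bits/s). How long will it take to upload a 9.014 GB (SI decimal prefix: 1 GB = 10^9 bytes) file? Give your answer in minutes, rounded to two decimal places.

9.014 GB = 9,014,000,000 bytes = 72,112,000,000 bits
6 Mbps = 6,000,000 bits/s
time = 72,112,000,000 / 6,000,000 = 12,018.667 s
12,018.667 s / 60 = 200.31 minutes

200.31 minutes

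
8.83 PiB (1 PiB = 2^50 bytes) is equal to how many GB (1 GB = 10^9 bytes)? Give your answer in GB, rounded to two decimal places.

8.83 PiB = 8.83 × 2^50 bytes = 9,941,696,177,420,369.92 bytes
1 GB = 10^9 bytes = 1,000,000,000 bytes
9,941,696,177,420,369.92 / 1,000,000,000 = 9,941,696.18 GB

9,941,696.18 GB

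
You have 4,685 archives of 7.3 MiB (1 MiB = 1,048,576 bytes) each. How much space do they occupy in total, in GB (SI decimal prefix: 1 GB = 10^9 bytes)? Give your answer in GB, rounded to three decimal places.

35.862 GB

Total = 4,685 × 7.3 MiB = 34200.5 MiB
= 34200.5 × 1,048,576 bytes = 35,861,823,488 bytes
1 GB = 1,000,000,000 bytes
35,861,823,488 / 1,000,000,000 = 35.862 GB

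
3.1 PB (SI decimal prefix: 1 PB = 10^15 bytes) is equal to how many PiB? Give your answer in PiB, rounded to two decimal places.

3.1 PB = 3.1 × 10^15 bytes = 3,100,000,000,000,000 bytes
1 PiB = 2^50 bytes = 1,125,899,906,842,624 bytes
3,100,000,000,000,000 / 1,125,899,906,842,624 = 2.75 PiB

2.75 PiB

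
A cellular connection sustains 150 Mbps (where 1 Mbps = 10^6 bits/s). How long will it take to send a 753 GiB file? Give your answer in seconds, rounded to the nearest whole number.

753 GiB = 808,527,593,472 bytes = 6,468,220,747,776 bits
150 Mbps = 150,000,000 bits/s
time = 6,468,220,747,776 / 150,000,000 = 43,121 s

43,121 seconds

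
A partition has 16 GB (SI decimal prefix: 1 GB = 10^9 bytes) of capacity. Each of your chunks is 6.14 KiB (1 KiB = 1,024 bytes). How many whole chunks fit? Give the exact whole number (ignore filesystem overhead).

Capacity: 16 GB = 16,000,000,000 bytes
Per item: 6.14 KiB = 6,287.36 bytes
⌊16,000,000,000 / 6,287.36⌋ = 2,544,788

2,544,788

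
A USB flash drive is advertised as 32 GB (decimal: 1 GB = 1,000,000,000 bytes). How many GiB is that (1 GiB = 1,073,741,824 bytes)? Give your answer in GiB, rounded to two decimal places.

32 GB = 32 × 10^9 bytes = 32,000,000,000 bytes
1 GiB = 1,073,741,824 bytes
32,000,000,000 / 1,073,741,824 = 29.80 GiB

29.80 GiB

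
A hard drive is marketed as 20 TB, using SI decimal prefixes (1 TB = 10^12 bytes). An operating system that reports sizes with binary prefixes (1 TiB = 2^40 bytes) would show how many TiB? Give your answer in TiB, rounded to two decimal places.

18.19 TiB

20 TB = 20 × 10^12 bytes = 20,000,000,000,000 bytes
1 TiB = 1,099,511,627,776 bytes
20,000,000,000,000 / 1,099,511,627,776 = 18.19 TiB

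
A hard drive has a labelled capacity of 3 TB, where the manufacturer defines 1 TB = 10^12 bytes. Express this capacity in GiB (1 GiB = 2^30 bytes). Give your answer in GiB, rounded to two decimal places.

3 TB × 1,000,000,000,000 bytes/TB = 3,000,000,000,000 bytes
1 GiB = 2^30 bytes = 1,073,741,824 bytes
3,000,000,000,000 / 1,073,741,824 = 2,793.97 GiB

2,793.97 GiB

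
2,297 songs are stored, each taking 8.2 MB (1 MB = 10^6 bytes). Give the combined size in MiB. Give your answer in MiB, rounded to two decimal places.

Total = 2,297 × 8.2 MB = 18835.4 MB
= 18835.4 × 1,000,000 bytes = 18,835,400,000 bytes
1 MiB = 1,048,576 bytes
18,835,400,000 / 1,048,576 = 17,962.84 MiB

17,962.84 MiB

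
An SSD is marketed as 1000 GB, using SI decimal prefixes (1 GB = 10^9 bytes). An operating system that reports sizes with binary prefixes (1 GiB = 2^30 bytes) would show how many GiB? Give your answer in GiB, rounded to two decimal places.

1000 GB × 1,000,000,000 bytes/GB = 1,000,000,000,000 bytes
1 GiB = 1,073,741,824 bytes
1,000,000,000,000 / 1,073,741,824 = 931.32 GiB

931.32 GiB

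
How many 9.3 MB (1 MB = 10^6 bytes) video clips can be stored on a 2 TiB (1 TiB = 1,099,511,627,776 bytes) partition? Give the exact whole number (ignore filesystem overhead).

Capacity: 2 TiB = 2,199,023,255,552 bytes
Per item: 9.3 MB = 9,300,000 bytes
⌊2,199,023,255,552 / 9,300,000⌋ = 236,454

236,454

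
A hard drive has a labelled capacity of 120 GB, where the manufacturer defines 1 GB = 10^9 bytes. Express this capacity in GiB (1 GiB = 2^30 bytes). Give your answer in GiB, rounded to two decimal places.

120 GB × 1,000,000,000 bytes/GB = 120,000,000,000 bytes
1 GiB = 2^30 bytes = 1,073,741,824 bytes
120,000,000,000 / 1,073,741,824 = 111.76 GiB

111.76 GiB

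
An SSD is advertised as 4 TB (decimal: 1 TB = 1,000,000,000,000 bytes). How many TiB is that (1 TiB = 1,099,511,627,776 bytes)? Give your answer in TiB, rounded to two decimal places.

4 TB × 1,000,000,000,000 bytes/TB = 4,000,000,000,000 bytes
1 TiB = 1,099,511,627,776 bytes
4,000,000,000,000 / 1,099,511,627,776 = 3.64 TiB

3.64 TiB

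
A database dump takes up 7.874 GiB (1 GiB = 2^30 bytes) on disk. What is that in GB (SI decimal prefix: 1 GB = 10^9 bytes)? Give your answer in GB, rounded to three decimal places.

7.874 GiB × 1,073,741,824 bytes/GiB = 8,454,643,122.176 bytes
1 GB = 10^9 bytes = 1,000,000,000 bytes
8,454,643,122.176 / 1,000,000,000 = 8.455 GB

8.455 GB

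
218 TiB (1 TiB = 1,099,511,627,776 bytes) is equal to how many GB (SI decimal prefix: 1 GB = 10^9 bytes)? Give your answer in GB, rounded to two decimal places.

239,693.53 GB

218 TiB = 218 × 2^40 bytes = 239,693,534,855,168 bytes
1 GB = 1,000,000,000 bytes
239,693,534,855,168 / 1,000,000,000 = 239,693.53 GB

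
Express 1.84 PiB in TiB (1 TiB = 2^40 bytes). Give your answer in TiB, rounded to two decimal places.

1,884.16 TiB

1.84 PiB = 1.84 × 2^50 bytes = 2,071,655,828,590,428.16 bytes
1 TiB = 1,099,511,627,776 bytes
2,071,655,828,590,428.16 / 1,099,511,627,776 = 1,884.16 TiB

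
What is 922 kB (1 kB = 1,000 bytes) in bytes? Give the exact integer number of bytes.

922 × 1,000 = 922,000 bytes

922,000 bytes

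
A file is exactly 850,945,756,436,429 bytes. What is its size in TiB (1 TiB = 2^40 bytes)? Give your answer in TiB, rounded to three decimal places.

850,945,756,436,429 bytes given.
1 TiB = 2^40 bytes = 1,099,511,627,776 bytes
850,945,756,436,429 / 1,099,511,627,776 = 773.931 TiB

773.931 TiB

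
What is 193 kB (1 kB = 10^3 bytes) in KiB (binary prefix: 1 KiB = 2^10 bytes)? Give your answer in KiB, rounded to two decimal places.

193 kB × 1,000 bytes/kB = 193,000 bytes
1 KiB = 1,024 bytes
193,000 / 1,024 = 188.48 KiB

188.48 KiB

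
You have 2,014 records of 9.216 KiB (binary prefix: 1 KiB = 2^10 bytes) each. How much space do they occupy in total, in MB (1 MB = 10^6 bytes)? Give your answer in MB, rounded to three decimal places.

19.006 MB

Total = 2,014 × 9.216 KiB = 18561.024 KiB
= 18561.024 × 1,024 bytes = 19,006,488.576 bytes
1 MB = 1,000,000 bytes
19,006,488.576 / 1,000,000 = 19.006 MB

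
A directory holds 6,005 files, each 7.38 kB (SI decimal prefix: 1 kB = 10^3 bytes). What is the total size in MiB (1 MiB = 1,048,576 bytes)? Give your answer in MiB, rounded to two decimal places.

42.26 MiB

Total = 6,005 × 7.38 kB = 44316.9 kB
= 44316.9 × 1,000 bytes = 44,316,900 bytes
1 MiB = 1,048,576 bytes
44,316,900 / 1,048,576 = 42.26 MiB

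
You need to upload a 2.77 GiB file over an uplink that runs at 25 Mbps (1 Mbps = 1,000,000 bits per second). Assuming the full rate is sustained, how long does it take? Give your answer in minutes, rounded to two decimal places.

2.77 GiB = 2,974,264,852.48 bytes = 23,794,118,819.84 bits
25 Mbps = 25,000,000 bits/s
time = 23,794,118,819.84 / 25,000,000 = 951.765 s
951.765 s / 60 = 15.86 minutes

15.86 minutes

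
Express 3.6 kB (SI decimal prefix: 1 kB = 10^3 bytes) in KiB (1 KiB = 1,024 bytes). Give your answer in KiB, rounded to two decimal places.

3.6 kB = 3.6 × 10^3 bytes = 3,600 bytes
1 KiB = 1,024 bytes
3,600 / 1,024 = 3.52 KiB

3.52 KiB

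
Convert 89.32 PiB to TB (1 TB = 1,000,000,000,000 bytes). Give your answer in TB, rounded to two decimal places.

100,565.38 TB

89.32 PiB × 1,125,899,906,842,624 bytes/PiB = 100,565,379,679,183,175.68 bytes
1 TB = 1,000,000,000,000 bytes
100,565,379,679,183,175.68 / 1,000,000,000,000 = 100,565.38 TB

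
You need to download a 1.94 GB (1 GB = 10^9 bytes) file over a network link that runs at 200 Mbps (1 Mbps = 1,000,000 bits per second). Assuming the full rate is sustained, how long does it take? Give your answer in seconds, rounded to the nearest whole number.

1.94 GB = 1,940,000,000 bytes = 15,520,000,000 bits
200 Mbps = 200,000,000 bits/s
time = 15,520,000,000 / 200,000,000 = 78 s

78 seconds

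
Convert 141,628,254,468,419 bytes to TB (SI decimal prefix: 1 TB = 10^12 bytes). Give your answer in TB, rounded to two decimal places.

141,628,254,468,419 bytes given.
1 TB = 10^12 bytes = 1,000,000,000,000 bytes
141,628,254,468,419 / 1,000,000,000,000 = 141.63 TB

141.63 TB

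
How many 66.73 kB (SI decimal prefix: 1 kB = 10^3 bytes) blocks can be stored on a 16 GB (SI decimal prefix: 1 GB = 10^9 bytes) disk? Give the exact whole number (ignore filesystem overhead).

Capacity: 16 GB = 16,000,000,000 bytes
Per item: 66.73 kB = 66,730 bytes
⌊16,000,000,000 / 66,730⌋ = 239,772

239,772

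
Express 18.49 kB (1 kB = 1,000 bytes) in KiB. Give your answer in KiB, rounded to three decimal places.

18.49 kB = 18.49 × 10^3 bytes = 18,490 bytes
1 KiB = 1,024 bytes
18,490 / 1,024 = 18.057 KiB

18.057 KiB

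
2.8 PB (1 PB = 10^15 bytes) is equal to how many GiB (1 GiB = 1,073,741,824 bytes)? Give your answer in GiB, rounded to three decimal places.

2,607,703.209 GiB

2.8 PB × 1,000,000,000,000,000 bytes/PB = 2,800,000,000,000,000 bytes
1 GiB = 2^30 bytes = 1,073,741,824 bytes
2,800,000,000,000,000 / 1,073,741,824 = 2,607,703.209 GiB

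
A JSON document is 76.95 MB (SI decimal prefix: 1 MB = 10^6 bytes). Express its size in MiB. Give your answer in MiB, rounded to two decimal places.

76.95 MB = 76.95 × 10^6 bytes = 76,950,000 bytes
1 MiB = 2^20 bytes = 1,048,576 bytes
76,950,000 / 1,048,576 = 73.39 MiB

73.39 MiB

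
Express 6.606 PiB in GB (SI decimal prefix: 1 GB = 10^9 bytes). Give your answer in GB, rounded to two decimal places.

7,437,694.78 GB

6.606 PiB = 6.606 × 2^50 bytes = 7,437,694,784,602,374.144 bytes
1 GB = 10^9 bytes = 1,000,000,000 bytes
7,437,694,784,602,374.144 / 1,000,000,000 = 7,437,694.78 GB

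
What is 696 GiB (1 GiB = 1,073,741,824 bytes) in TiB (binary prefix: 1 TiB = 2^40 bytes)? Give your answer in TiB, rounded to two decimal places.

0.68 TiB

696 GiB × 1,073,741,824 bytes/GiB = 747,324,309,504 bytes
1 TiB = 1,099,511,627,776 bytes
747,324,309,504 / 1,099,511,627,776 = 0.68 TiB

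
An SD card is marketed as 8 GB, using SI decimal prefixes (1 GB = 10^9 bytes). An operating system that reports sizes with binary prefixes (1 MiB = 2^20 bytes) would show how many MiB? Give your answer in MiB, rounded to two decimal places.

8 GB = 8 × 10^9 bytes = 8,000,000,000 bytes
1 MiB = 1,048,576 bytes
8,000,000,000 / 1,048,576 = 7,629.39 MiB

7,629.39 MiB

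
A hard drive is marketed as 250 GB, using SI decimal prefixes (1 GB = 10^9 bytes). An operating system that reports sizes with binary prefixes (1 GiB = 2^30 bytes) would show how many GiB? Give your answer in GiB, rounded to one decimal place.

232.8 GiB

250 GB × 1,000,000,000 bytes/GB = 250,000,000,000 bytes
1 GiB = 2^30 bytes = 1,073,741,824 bytes
250,000,000,000 / 1,073,741,824 = 232.8 GiB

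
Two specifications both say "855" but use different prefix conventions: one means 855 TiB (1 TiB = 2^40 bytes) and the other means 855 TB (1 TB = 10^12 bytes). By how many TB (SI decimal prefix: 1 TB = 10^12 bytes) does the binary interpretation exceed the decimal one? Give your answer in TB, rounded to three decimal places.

85.082 TB

855 TiB = 855 × 1,099,511,627,776 = 940,082,441,748,480 bytes
855 TB = 855 × 1,000,000,000,000 = 855,000,000,000,000 bytes
difference = 85,082,441,748,480 bytes
85,082,441,748,480 / 1,000,000,000,000 = 85.082 TB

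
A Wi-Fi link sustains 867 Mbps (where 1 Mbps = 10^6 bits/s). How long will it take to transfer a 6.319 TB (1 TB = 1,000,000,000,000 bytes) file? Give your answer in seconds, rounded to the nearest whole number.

6.319 TB = 6,319,000,000,000 bytes = 50,552,000,000,000 bits
867 Mbps = 867,000,000 bits/s
time = 50,552,000,000,000 / 867,000,000 = 58,307 s

58,307 seconds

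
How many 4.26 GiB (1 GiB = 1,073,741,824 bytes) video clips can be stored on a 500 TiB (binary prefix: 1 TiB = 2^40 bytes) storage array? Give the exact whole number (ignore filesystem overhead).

120,187

Capacity: 500 TiB = 549,755,813,888,000 bytes
Per item: 4.26 GiB = 4,574,140,170.24 bytes
⌊549,755,813,888,000 / 4,574,140,170.24⌋ = 120,187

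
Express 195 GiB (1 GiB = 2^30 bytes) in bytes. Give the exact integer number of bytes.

209,379,655,680 bytes

195 × 1,073,741,824 = 209,379,655,680 bytes  (1 GiB = 2^30 bytes)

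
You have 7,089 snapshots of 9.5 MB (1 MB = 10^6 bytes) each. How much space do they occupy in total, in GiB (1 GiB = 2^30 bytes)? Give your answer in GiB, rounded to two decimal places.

Total = 7,089 × 9.5 MB = 67345.5 MB
= 67345.5 × 1,000,000 bytes = 67,345,500,000 bytes
1 GiB = 1,073,741,824 bytes
67,345,500,000 / 1,073,741,824 = 62.72 GiB

62.72 GiB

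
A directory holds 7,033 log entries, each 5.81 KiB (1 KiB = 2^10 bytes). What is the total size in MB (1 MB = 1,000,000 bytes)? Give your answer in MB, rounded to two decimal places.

41.84 MB

Total = 7,033 × 5.81 KiB = 40861.73 KiB
= 40861.73 × 1,024 bytes = 41,842,411.52 bytes
1 MB = 1,000,000 bytes
41,842,411.52 / 1,000,000 = 41.84 MB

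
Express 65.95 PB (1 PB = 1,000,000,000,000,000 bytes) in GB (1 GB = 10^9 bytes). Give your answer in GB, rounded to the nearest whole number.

65.95 PB × 1,000,000,000,000,000 bytes/PB = 65,950,000,000,000,000 bytes
1 GB = 10^9 bytes = 1,000,000,000 bytes
65,950,000,000,000,000 / 1,000,000,000 = 65,950,000 GB

65,950,000 GB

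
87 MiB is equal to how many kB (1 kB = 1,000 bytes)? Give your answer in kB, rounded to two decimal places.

87 MiB × 1,048,576 bytes/MiB = 91,226,112 bytes
1 kB = 10^3 bytes = 1,000 bytes
91,226,112 / 1,000 = 91,226.11 kB

91,226.11 kB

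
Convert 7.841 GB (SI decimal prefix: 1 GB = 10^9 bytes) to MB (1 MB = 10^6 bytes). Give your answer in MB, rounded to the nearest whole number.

7,841 MB

7.841 GB = 7.841 × 10^9 bytes = 7,841,000,000 bytes
1 MB = 1,000,000 bytes
7,841,000,000 / 1,000,000 = 7,841 MB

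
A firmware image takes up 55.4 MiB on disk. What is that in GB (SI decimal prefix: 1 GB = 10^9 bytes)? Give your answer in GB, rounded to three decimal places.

0.058 GB

55.4 MiB × 1,048,576 bytes/MiB = 58,091,110.4 bytes
1 GB = 10^9 bytes = 1,000,000,000 bytes
58,091,110.4 / 1,000,000,000 = 0.058 GB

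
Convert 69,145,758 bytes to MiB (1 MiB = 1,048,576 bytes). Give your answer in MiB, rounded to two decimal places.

65.94 MiB

69,145,758 bytes given.
1 MiB = 2^20 bytes = 1,048,576 bytes
69,145,758 / 1,048,576 = 65.94 MiB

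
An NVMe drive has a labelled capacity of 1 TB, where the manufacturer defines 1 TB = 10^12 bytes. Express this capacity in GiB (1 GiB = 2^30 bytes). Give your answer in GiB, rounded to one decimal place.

931.3 GiB

1 TB × 1,000,000,000,000 bytes/TB = 1,000,000,000,000 bytes
1 GiB = 2^30 bytes = 1,073,741,824 bytes
1,000,000,000,000 / 1,073,741,824 = 931.3 GiB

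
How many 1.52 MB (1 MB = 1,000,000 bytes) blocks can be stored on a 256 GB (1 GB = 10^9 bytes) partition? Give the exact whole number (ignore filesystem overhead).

168,421

Capacity: 256 GB = 256,000,000,000 bytes
Per item: 1.52 MB = 1,520,000 bytes
⌊256,000,000,000 / 1,520,000⌋ = 168,421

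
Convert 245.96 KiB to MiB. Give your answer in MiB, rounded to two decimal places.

0.24 MiB

245.96 KiB = 245.96 × 2^10 bytes = 251,863.04 bytes
1 MiB = 1,048,576 bytes
251,863.04 / 1,048,576 = 0.24 MiB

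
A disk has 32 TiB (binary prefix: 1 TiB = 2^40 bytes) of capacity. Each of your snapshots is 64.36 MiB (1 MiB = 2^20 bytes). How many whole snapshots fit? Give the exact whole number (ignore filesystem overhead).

521,355

Capacity: 32 TiB = 35,184,372,088,832 bytes
Per item: 64.36 MiB = 67,486,351.36 bytes
⌊35,184,372,088,832 / 67,486,351.36⌋ = 521,355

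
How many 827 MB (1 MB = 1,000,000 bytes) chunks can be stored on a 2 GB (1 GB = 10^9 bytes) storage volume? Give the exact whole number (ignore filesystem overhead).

Capacity: 2 GB = 2,000,000,000 bytes
Per item: 827 MB = 827,000,000 bytes
⌊2,000,000,000 / 827,000,000⌋ = 2

2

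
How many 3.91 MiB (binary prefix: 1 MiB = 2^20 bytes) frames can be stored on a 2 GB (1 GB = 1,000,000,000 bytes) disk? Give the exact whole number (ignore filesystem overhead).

Capacity: 2 GB = 2,000,000,000 bytes
Per item: 3.91 MiB = 4,099,932.16 bytes
⌊2,000,000,000 / 4,099,932.16⌋ = 487

487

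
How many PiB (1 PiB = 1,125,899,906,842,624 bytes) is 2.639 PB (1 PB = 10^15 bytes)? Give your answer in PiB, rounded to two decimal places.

2.34 PiB

2.639 PB = 2.639 × 10^15 bytes = 2,639,000,000,000,000 bytes
1 PiB = 1,125,899,906,842,624 bytes
2,639,000,000,000,000 / 1,125,899,906,842,624 = 2.34 PiB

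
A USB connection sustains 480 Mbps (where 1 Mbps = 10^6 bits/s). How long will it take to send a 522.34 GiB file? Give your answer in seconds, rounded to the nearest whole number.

9,348 seconds

522.34 GiB = 560,858,304,348.16 bytes = 4,486,866,434,785.28 bits
480 Mbps = 480,000,000 bits/s
time = 4,486,866,434,785.28 / 480,000,000 = 9,348 s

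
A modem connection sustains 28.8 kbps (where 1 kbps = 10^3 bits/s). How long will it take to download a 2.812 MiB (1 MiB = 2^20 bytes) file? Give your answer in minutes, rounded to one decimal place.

13.7 minutes

2.812 MiB = 2,948,595.712 bytes = 23,588,765.696 bits
28.8 kbps = 28,800 bits/s
time = 23,588,765.696 / 28,800 = 819.05 s
819.05 s / 60 = 13.7 minutes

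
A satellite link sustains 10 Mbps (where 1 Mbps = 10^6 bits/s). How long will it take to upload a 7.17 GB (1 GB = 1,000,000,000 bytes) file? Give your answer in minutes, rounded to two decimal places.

7.17 GB = 7,170,000,000 bytes = 57,360,000,000 bits
10 Mbps = 10,000,000 bits/s
time = 57,360,000,000 / 10,000,000 = 5,736.000 s
5,736.000 s / 60 = 95.60 minutes

95.60 minutes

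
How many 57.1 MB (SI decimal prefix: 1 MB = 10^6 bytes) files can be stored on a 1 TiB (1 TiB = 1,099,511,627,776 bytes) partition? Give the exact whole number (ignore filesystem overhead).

Capacity: 1 TiB = 1,099,511,627,776 bytes
Per item: 57.1 MB = 57,100,000 bytes
⌊1,099,511,627,776 / 57,100,000⌋ = 19,255

19,255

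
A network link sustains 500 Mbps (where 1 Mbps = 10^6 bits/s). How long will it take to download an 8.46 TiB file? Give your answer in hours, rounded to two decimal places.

41.34 hours

8.46 TiB = 9,301,868,370,984.96 bytes = 74,414,946,967,879.68 bits
500 Mbps = 500,000,000 bits/s
time = 74,414,946,967,879.68 / 500,000,000 = 148,829.8939 s
148,829.8939 s / 3600 = 41.34 hours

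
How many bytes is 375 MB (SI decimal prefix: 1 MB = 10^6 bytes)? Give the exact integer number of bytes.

375 × 1,000,000 = 375,000,000 bytes

375,000,000 bytes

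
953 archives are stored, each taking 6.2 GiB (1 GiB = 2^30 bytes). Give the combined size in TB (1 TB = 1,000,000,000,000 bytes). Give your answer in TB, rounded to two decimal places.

Total = 953 × 6.2 GiB = 5908.6 GiB
= 5908.6 × 1,073,741,824 bytes = 6,344,310,941,286.4 bytes
1 TB = 1,000,000,000,000 bytes
6,344,310,941,286.4 / 1,000,000,000,000 = 6.34 TB

6.34 TB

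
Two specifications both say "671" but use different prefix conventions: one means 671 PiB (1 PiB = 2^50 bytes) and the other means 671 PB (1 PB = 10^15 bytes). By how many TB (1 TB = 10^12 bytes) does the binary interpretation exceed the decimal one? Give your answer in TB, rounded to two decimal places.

671 PiB = 671 × 1,125,899,906,842,624 = 755,478,837,491,400,704 bytes
671 PB = 671 × 1,000,000,000,000,000 = 671,000,000,000,000,000 bytes
difference = 84,478,837,491,400,704 bytes
84,478,837,491,400,704 / 1,000,000,000,000 = 84,478.84 TB

84,478.84 TB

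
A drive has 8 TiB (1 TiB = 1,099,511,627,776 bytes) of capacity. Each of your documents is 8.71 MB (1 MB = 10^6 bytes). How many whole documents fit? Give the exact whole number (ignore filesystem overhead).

1,009,884

Capacity: 8 TiB = 8,796,093,022,208 bytes
Per item: 8.71 MB = 8,710,000 bytes
⌊8,796,093,022,208 / 8,710,000⌋ = 1,009,884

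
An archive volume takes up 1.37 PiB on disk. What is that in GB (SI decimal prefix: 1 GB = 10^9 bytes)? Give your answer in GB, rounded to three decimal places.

1.37 PiB = 1.37 × 2^50 bytes = 1,542,482,872,374,394.88 bytes
1 GB = 1,000,000,000 bytes
1,542,482,872,374,394.88 / 1,000,000,000 = 1,542,482.872 GB

1,542,482.872 GB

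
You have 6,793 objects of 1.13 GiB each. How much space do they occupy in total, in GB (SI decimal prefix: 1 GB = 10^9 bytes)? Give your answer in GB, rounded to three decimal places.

8,242.139 GB

Total = 6,793 × 1.13 GiB = 7676.09 GiB
= 7676.09 × 1,073,741,824 bytes = 8,242,138,877,788.16 bytes
1 GB = 1,000,000,000 bytes
8,242,138,877,788.16 / 1,000,000,000 = 8,242.139 GB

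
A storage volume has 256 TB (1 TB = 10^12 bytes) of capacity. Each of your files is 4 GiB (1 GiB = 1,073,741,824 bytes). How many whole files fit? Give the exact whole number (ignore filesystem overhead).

Capacity: 256 TB = 256,000,000,000,000 bytes
Per item: 4 GiB = 4,294,967,296 bytes
⌊256,000,000,000,000 / 4,294,967,296⌋ = 59,604

59,604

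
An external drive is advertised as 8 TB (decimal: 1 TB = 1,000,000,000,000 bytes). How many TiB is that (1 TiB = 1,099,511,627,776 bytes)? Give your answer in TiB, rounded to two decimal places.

7.28 TiB

8 TB × 1,000,000,000,000 bytes/TB = 8,000,000,000,000 bytes
1 TiB = 1,099,511,627,776 bytes
8,000,000,000,000 / 1,099,511,627,776 = 7.28 TiB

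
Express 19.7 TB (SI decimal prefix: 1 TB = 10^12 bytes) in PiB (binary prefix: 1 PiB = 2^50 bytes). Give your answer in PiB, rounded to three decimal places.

0.017 PiB

19.7 TB = 19.7 × 10^12 bytes = 19,700,000,000,000 bytes
1 PiB = 1,125,899,906,842,624 bytes
19,700,000,000,000 / 1,125,899,906,842,624 = 0.017 PiB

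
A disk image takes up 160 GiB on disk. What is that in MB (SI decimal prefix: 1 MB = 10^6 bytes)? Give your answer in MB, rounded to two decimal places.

160 GiB = 160 × 2^30 bytes = 171,798,691,840 bytes
1 MB = 1,000,000 bytes
171,798,691,840 / 1,000,000 = 171,798.69 MB

171,798.69 MB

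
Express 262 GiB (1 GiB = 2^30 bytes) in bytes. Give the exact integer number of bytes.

262 × 1,073,741,824 = 281,320,357,888 bytes  (1 GiB = 2^30 bytes)

281,320,357,888 bytes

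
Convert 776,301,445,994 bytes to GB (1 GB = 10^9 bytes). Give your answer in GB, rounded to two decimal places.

776,301,445,994 bytes given.
1 GB = 10^9 bytes = 1,000,000,000 bytes
776,301,445,994 / 1,000,000,000 = 776.30 GB

776.30 GB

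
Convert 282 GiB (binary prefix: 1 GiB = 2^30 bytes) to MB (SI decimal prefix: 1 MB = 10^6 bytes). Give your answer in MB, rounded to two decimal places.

302,795.19 MB

282 GiB × 1,073,741,824 bytes/GiB = 302,795,194,368 bytes
1 MB = 10^6 bytes = 1,000,000 bytes
302,795,194,368 / 1,000,000 = 302,795.19 MB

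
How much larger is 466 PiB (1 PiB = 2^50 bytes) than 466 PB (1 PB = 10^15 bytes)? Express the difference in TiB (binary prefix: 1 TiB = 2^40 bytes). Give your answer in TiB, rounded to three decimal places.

53,359.469 TiB

466 PiB = 466 × 1,125,899,906,842,624 = 524,669,356,588,662,784 bytes
466 PB = 466 × 1,000,000,000,000,000 = 466,000,000,000,000,000 bytes
difference = 58,669,356,588,662,784 bytes
58,669,356,588,662,784 / 1,099,511,627,776 = 53,359.469 TiB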